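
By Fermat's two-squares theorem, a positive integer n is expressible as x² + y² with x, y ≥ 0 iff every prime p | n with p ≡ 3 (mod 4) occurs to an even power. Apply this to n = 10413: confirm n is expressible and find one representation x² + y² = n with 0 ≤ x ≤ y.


Step 1: Factor n = 10413 = 3^2 · 13 · 89.
Step 2: Check the mod-4 condition on each prime factor: 3 ≡ 3 (mod 4), exponent 2 (must be even); 13 ≡ 1 (mod 4), exponent 1; 89 ≡ 1 (mod 4), exponent 1.
All primes ≡ 3 (mod 4) appear to even exponent (or don't appear), so by the two-squares theorem n IS expressible as a sum of two squares.
Step 3: Build a representation. Group n = k² · m with k = 3 and m = 13 · 89 = 1157 (a product of primes ≡ 1 (mod 4)); a representation of m scales to one of n via (k·x)² + (k·y)² = k²(x² + y²). Each prime p ≡ 1 (mod 4) is itself a sum of two squares; find a² by testing p − a² for a perfect square:
  13: 13 − 1² = 12, 13 − 2² = 9 = 3² ⇒ 13 = 2² + 3².
  89: 89 − 1² = 88, 89 − 2² = 85, 89 − 3² = 80, 89 − 4² = 73, 89 − 5² = 64 = 8² ⇒ 89 = 5² + 8².
  Combine using the Brahmagupta–Fibonacci identity (a² + b²)(c² + d²) = (ac − bd)² + (ad + bc)² = (ac + bd)² + (ad − bc)²:
  13 · 89 = 1157: from (2² + 3²)(5² + 8²), take (2·5 − 3·8, 2·8 + 3·5) = (10 − 24, 16 + 15) = (-14, 31); dropping signs (only squares matter) gives (14, 31); check 14² + 31² = 196 + 961 = 1157 ✓.
  Scale by k = 3: (3·14, 3·31) = (42, 93).
Step 4: Order so x ≤ y and verify: 42² + 93² = 1764 + 8649 = 10413 = n. ✓

n = 10413 = 42² + 93² (one valid representation with x ≤ y).


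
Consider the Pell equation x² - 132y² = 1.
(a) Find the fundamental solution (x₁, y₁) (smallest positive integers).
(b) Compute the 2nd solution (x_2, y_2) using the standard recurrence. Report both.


Step 1: Find the fundamental solution (x₁, y₁) of x² - 132y² = 1.
  Expand √132 as a continued fraction. a₀ = ⌊√132⌋ = 11; iterate m_{k+1} = d_k·a_k − m_k, d_{k+1} = (132 − m_{k+1}²)/d_k, a_{k+1} = ⌊(a₀ + m_{k+1})/d_{k+1}⌋ (starting m₀ = 0, d₀ = 1), with convergents p_k = a_k·p_{k-1} + p_{k-2}, q_k = a_k·q_{k-1} + q_{k-2} (p₋₁ = 1, q₋₁ = 0):
  k = 0: a₀ = 11; p₀/q₀ = 11/1; p₀² − 132·q₀² = 121 − 132 = -11.
  k = 1: m = 11, d = 11, a = ⌊(11 + 11)/11⌋ = 2; p/q = (2·11 + 1)/(2·1 + 0) = 23/2; p² − 132·q² = 529 − 528 = 1.
  The first convergent with p² − 132·q² = 1 gives the fundamental solution (x₁, y₁) = (23, 2).
Step 2: Apply the recurrence (x_{n+1}, y_{n+1}) = (x₁x_n + 132y₁y_n, x₁y_n + y₁x_n) repeatedly.
  From (x_1, y_1) = (23, 2): x_2 = 23·23 + 132·2·2 = 1057; y_2 = 23·2 + 2·23 = 92.
Step 3: Verify x_2² - 132·y_2² = 1117249 - 1117248 = 1 (should be 1). ✓

(x_1, y_1) = (23, 2); (x_2, y_2) = (1057, 92).


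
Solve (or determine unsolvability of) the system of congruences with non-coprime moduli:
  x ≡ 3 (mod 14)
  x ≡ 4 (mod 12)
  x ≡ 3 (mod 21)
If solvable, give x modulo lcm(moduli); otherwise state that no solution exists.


Moduli 14, 12, 21 are not pairwise coprime, so CRT works modulo lcm(m_i) when all pairwise compatibility conditions hold.
Pairwise compatibility: gcd(m_i, m_j) must divide a_i - a_j for every pair.
Merge one congruence at a time:
  Start: x ≡ 3 (mod 14).
  Combine with x ≡ 4 (mod 12): gcd(14, 12) = 2, and 4 - 3 = 1 is NOT divisible by 2.
    ⇒ system is inconsistent (no integer solution).

No solution (the system is inconsistent).


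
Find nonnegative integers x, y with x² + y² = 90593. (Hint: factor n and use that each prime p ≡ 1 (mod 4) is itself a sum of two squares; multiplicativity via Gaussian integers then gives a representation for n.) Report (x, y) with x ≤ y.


Step 1: Factor n = 90593 = 17 · 73^2.
Step 2: Check the mod-4 condition on each prime factor: 17 ≡ 1 (mod 4), exponent 1; 73 ≡ 1 (mod 4), exponent 2.
All primes ≡ 3 (mod 4) appear to even exponent (or don't appear), so by the two-squares theorem n IS expressible as a sum of two squares.
Step 3: Build a representation. Here n = 17 · 73 · 73 is a product of primes ≡ 1 (mod 4). Each prime p ≡ 1 (mod 4) is itself a sum of two squares; find a² by testing p − a² for a perfect square:
  17: 17 − 1² = 16 = 4² ⇒ 17 = 1² + 4².
  73: 73 − 1² = 72, 73 − 2² = 69, 73 − 3² = 64 = 8² ⇒ 73 = 3² + 8².
  Combine using the Brahmagupta–Fibonacci identity (a² + b²)(c² + d²) = (ac − bd)² + (ad + bc)² = (ac + bd)² + (ad − bc)²:
  17 · 73 = 1241: from (1² + 4²)(3² + 8²), take (1·3 − 4·8, 1·8 + 4·3) = (3 − 32, 8 + 12) = (-29, 20); dropping signs (only squares matter) gives (29, 20); check 29² + 20² = 841 + 400 = 1241 ✓.
  1241 · 73 = 90593: from (29² + 20²)(3² + 8²), take (29·3 − 20·8, 29·8 + 20·3) = (87 − 160, 232 + 60) = (-73, 292); dropping signs (only squares matter) gives (73, 292); check 73² + 292² = 5329 + 85264 = 90593 ✓.
Step 4: Order so x ≤ y and verify: 73² + 292² = 5329 + 85264 = 90593 = n. ✓

n = 90593 = 73² + 292² (one valid representation with x ≤ y).


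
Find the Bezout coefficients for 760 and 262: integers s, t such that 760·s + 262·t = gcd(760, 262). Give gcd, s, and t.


Euclidean algorithm on (760, 262) — divide until remainder is 0:
  760 = 2 · 262 + 236
  262 = 1 · 236 + 26
  236 = 9 · 26 + 2
  26 = 13 · 2 + 0
gcd(760, 262) = 2.
Track Bezout coefficients alongside the remainders: start with r₀ = 760 = a·1 + b·0 (s = 1, t = 0) and r₁ = 262 = a·0 + b·1 (s = 0, t = 1); each new remainder r_{k+1} = r_{k-1} − q_k·r_k inherits s_{k+1} = s_{k-1} − q_k·s_k, t_{k+1} = t_{k-1} − q_k·t_k, so r_k = a·s_k + b·t_k at every step:
  q = 2: r = 236, s = 1 − 2·0 = 1, t = 0 − 2·1 = -2  (check: 760·1 + 262·(-2) = 236)
  q = 1: r = 26, s = 0 − 1·1 = -1, t = 1 − 1·(-2) = 3  (check: 760·(-1) + 262·3 = 26)
  q = 9: r = 2, s = 1 − 9·(-1) = 10, t = -2 − 9·3 = -29  (check: 760·10 + 262·(-29) = 2)
The row with r = 2 (the gcd) gives the Bezout coefficients s = 10, t = -29.
Result: 760 · (10) + 262 · (-29) = 2.

gcd(760, 262) = 2; s = 10, t = -29 (check: 760·10 + 262·(-29) = 2).


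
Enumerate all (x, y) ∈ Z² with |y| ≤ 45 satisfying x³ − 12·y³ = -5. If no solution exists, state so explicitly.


The equation is x³ - 12y³ = -5. For fixed y, x³ = 12·y³ − 5, so a solution requires the RHS to be a perfect cube.
Strategy: iterate y from -45 to 45, compute RHS = 12·y³ − 5, and check whether it is a (positive or negative) perfect cube.
Check small values of y:
  y = 0: RHS = -5 is not a perfect cube.
  y = 1: RHS = 7 is not a perfect cube.
  y = -1: RHS = -17 is not a perfect cube.
  y = 2: RHS = 91 is not a perfect cube.
  y = -2: RHS = -101 is not a perfect cube.
  y = 3: RHS = 319 is not a perfect cube.
  y = -3: RHS = -329 is not a perfect cube.
Continuing the search up to |y| = 45 finds no solutions either.
No (x, y) in the scanned range satisfies the equation.

No integer solutions with |y| ≤ 45.


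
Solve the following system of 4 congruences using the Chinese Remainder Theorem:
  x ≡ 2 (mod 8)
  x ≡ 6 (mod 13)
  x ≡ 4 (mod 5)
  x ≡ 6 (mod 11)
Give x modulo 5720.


Product of moduli M = 8 · 13 · 5 · 11 = 5720.
Merge one congruence at a time:
  Start: x ≡ 2 (mod 8).
  Combine with x ≡ 6 (mod 13); new modulus lcm = 104.
    Write x = 2 + 8·t and substitute into x ≡ 6 (mod 13): 8·t ≡ 6 − 2 = 4 (mod 13).
    The inverse of 8 mod 13 is 5 (since 8·5 = 40 = 3·13 + 1), so t ≡ 5·4 = 20 ≡ 7 (mod 13).
    Then x = 2 + 8·7 = 58, valid modulo lcm(8, 13) = 104: x ≡ 58 (mod 104).
  Combine with x ≡ 4 (mod 5); new modulus lcm = 520.
    Write x = 58 + 104·t and substitute into x ≡ 4 (mod 5): 104·t ≡ 4 − 58 = -54 (mod 5).
    Reduce coefficients mod 5: 4·t ≡ 1 (mod 5).
    The inverse of 4 mod 5 is 4 (since 4·4 = 16 = 3·5 + 1), so t ≡ 4·1 = 4 ≡ 4 (mod 5).
    Then x = 58 + 104·4 = 474, valid modulo lcm(104, 5) = 520: x ≡ 474 (mod 520).
  Combine with x ≡ 6 (mod 11); new modulus lcm = 5720.
    Write x = 474 + 520·t and substitute into x ≡ 6 (mod 11): 520·t ≡ 6 − 474 = -468 (mod 11).
    Reduce coefficients mod 11: 3·t ≡ 5 (mod 11).
    The inverse of 3 mod 11 is 4 (since 3·4 = 12 = 1·11 + 1), so t ≡ 4·5 = 20 ≡ 9 (mod 11).
    Then x = 474 + 520·9 = 5154, valid modulo lcm(520, 11) = 5720: x ≡ 5154 (mod 5720).
Verify against each original: 5154 mod 8 = 2, 5154 mod 13 = 6, 5154 mod 5 = 4, 5154 mod 11 = 6.

x ≡ 5154 (mod 5720).


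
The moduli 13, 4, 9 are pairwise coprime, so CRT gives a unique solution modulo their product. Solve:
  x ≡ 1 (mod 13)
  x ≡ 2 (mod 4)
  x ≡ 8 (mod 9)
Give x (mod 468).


Moduli 13, 4, 9 are pairwise coprime; by CRT there is a unique solution modulo M = 13 · 4 · 9 = 468.
Solve pairwise, accumulating the modulus:
  Start with x ≡ 1 (mod 13).
  Combine with x ≡ 2 (mod 4): since gcd(13, 4) = 1, we get a unique residue mod 52.
    Write x = 1 + 13·t and substitute into x ≡ 2 (mod 4): 13·t ≡ 2 − 1 = 1 (mod 4).
    Reduce coefficients mod 4: 1·t ≡ 1 (mod 4).
    So t ≡ 1 (mod 4).
    Then x = 1 + 13·1 = 14, valid modulo lcm(13, 4) = 52: x ≡ 14 (mod 52).
  Combine with x ≡ 8 (mod 9): since gcd(52, 9) = 1, we get a unique residue mod 468.
    Write x = 14 + 52·t and substitute into x ≡ 8 (mod 9): 52·t ≡ 8 − 14 = -6 (mod 9).
    Reduce coefficients mod 9: 7·t ≡ 3 (mod 9).
    The inverse of 7 mod 9 is 4 (since 7·4 = 28 = 3·9 + 1), so t ≡ 4·3 = 12 ≡ 3 (mod 9).
    Then x = 14 + 52·3 = 170, valid modulo lcm(52, 9) = 468: x ≡ 170 (mod 468).
Verify: 170 mod 13 = 1 ✓, 170 mod 4 = 2 ✓, 170 mod 9 = 8 ✓.

x ≡ 170 (mod 468).


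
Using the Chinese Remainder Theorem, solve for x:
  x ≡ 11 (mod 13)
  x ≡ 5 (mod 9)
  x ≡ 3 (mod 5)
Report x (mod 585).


Moduli 13, 9, 5 are pairwise coprime; by CRT there is a unique solution modulo M = 13 · 9 · 5 = 585.
Solve pairwise, accumulating the modulus:
  Start with x ≡ 11 (mod 13).
  Combine with x ≡ 5 (mod 9): since gcd(13, 9) = 1, we get a unique residue mod 117.
    Write x = 11 + 13·t and substitute into x ≡ 5 (mod 9): 13·t ≡ 5 − 11 = -6 (mod 9).
    Reduce coefficients mod 9: 4·t ≡ 3 (mod 9).
    The inverse of 4 mod 9 is 7 (since 4·7 = 28 = 3·9 + 1), so t ≡ 7·3 = 21 ≡ 3 (mod 9).
    Then x = 11 + 13·3 = 50, valid modulo lcm(13, 9) = 117: x ≡ 50 (mod 117).
  Combine with x ≡ 3 (mod 5): since gcd(117, 5) = 1, we get a unique residue mod 585.
    Write x = 50 + 117·t and substitute into x ≡ 3 (mod 5): 117·t ≡ 3 − 50 = -47 (mod 5).
    Reduce coefficients mod 5: 2·t ≡ 3 (mod 5).
    The inverse of 2 mod 5 is 3 (since 2·3 = 6 = 1·5 + 1), so t ≡ 3·3 = 9 ≡ 4 (mod 5).
    Then x = 50 + 117·4 = 518, valid modulo lcm(117, 5) = 585: x ≡ 518 (mod 585).
Verify: 518 mod 13 = 11 ✓, 518 mod 9 = 5 ✓, 518 mod 5 = 3 ✓.

x ≡ 518 (mod 585).


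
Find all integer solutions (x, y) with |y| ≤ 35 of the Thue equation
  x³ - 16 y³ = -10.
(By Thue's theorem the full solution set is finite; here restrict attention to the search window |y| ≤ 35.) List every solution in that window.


The equation is x³ - 16y³ = -10. For fixed y, x³ = 16·y³ − 10, so a solution requires the RHS to be a perfect cube.
Strategy: iterate y from -35 to 35, compute RHS = 16·y³ − 10, and check whether it is a (positive or negative) perfect cube.
Check small values of y:
  y = 0: RHS = -10 is not a perfect cube.
  y = 1: RHS = 6 is not a perfect cube.
  y = -1: RHS = -26 is not a perfect cube.
  y = 2: RHS = 118 is not a perfect cube.
  y = -2: RHS = -138 is not a perfect cube.
  y = 3: RHS = 422 is not a perfect cube.
  y = -3: RHS = -442 is not a perfect cube.
Continuing the search up to |y| = 35 finds no solutions either.
No (x, y) in the scanned range satisfies the equation.

No integer solutions with |y| ≤ 35.


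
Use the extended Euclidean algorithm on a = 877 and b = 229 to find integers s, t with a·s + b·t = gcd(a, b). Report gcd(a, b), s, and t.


Euclidean algorithm on (877, 229) — divide until remainder is 0:
  877 = 3 · 229 + 190
  229 = 1 · 190 + 39
  190 = 4 · 39 + 34
  39 = 1 · 34 + 5
  34 = 6 · 5 + 4
  5 = 1 · 4 + 1
  4 = 4 · 1 + 0
gcd(877, 229) = 1.
Track Bezout coefficients alongside the remainders: start with r₀ = 877 = a·1 + b·0 (s = 1, t = 0) and r₁ = 229 = a·0 + b·1 (s = 0, t = 1); each new remainder r_{k+1} = r_{k-1} − q_k·r_k inherits s_{k+1} = s_{k-1} − q_k·s_k, t_{k+1} = t_{k-1} − q_k·t_k, so r_k = a·s_k + b·t_k at every step:
  q = 3: r = 190, s = 1 − 3·0 = 1, t = 0 − 3·1 = -3  (check: 877·1 + 229·(-3) = 190)
  q = 1: r = 39, s = 0 − 1·1 = -1, t = 1 − 1·(-3) = 4  (check: 877·(-1) + 229·4 = 39)
  q = 4: r = 34, s = 1 − 4·(-1) = 5, t = -3 − 4·4 = -19  (check: 877·5 + 229·(-19) = 34)
  q = 1: r = 5, s = -1 − 1·5 = -6, t = 4 − 1·(-19) = 23  (check: 877·(-6) + 229·23 = 5)
  q = 6: r = 4, s = 5 − 6·(-6) = 41, t = -19 − 6·23 = -157  (check: 877·41 + 229·(-157) = 4)
  q = 1: r = 1, s = -6 − 1·41 = -47, t = 23 − 1·(-157) = 180  (check: 877·(-47) + 229·180 = 1)
The row with r = 1 (the gcd) gives the Bezout coefficients s = -47, t = 180.
Result: 877 · (-47) + 229 · (180) = 1.

gcd(877, 229) = 1; s = -47, t = 180 (check: 877·(-47) + 229·180 = 1).


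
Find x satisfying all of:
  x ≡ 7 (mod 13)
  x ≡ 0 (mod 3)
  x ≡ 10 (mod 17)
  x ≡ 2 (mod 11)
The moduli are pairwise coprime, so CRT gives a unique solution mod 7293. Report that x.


Product of moduli M = 13 · 3 · 17 · 11 = 7293.
Merge one congruence at a time:
  Start: x ≡ 7 (mod 13).
  Combine with x ≡ 0 (mod 3); new modulus lcm = 39.
    Write x = 7 + 13·t and substitute into x ≡ 0 (mod 3): 13·t ≡ 0 − 7 = -7 (mod 3).
    Reduce coefficients mod 3: 1·t ≡ 2 (mod 3).
    So t ≡ 2 (mod 3).
    Then x = 7 + 13·2 = 33, valid modulo lcm(13, 3) = 39: x ≡ 33 (mod 39).
  Combine with x ≡ 10 (mod 17); new modulus lcm = 663.
    Write x = 33 + 39·t and substitute into x ≡ 10 (mod 17): 39·t ≡ 10 − 33 = -23 (mod 17).
    Reduce coefficients mod 17: 5·t ≡ 11 (mod 17).
    The inverse of 5 mod 17 is 7 (since 5·7 = 35 = 2·17 + 1), so t ≡ 7·11 = 77 ≡ 9 (mod 17).
    Then x = 33 + 39·9 = 384, valid modulo lcm(39, 17) = 663: x ≡ 384 (mod 663).
  Combine with x ≡ 2 (mod 11); new modulus lcm = 7293.
    Write x = 384 + 663·t and substitute into x ≡ 2 (mod 11): 663·t ≡ 2 − 384 = -382 (mod 11).
    Reduce coefficients mod 11: 3·t ≡ 3 (mod 11).
    The inverse of 3 mod 11 is 4 (since 3·4 = 12 = 1·11 + 1), so t ≡ 4·3 = 12 ≡ 1 (mod 11).
    Then x = 384 + 663·1 = 1047, valid modulo lcm(663, 11) = 7293: x ≡ 1047 (mod 7293).
Verify against each original: 1047 mod 13 = 7, 1047 mod 3 = 0, 1047 mod 17 = 10, 1047 mod 11 = 2.

x ≡ 1047 (mod 7293).


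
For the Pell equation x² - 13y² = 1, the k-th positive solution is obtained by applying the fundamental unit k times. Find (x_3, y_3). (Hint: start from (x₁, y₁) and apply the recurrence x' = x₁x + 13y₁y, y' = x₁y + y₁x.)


Step 1: Find the fundamental solution (x₁, y₁) of x² - 13y² = 1.
  Expand √13 as a continued fraction. a₀ = ⌊√13⌋ = 3; iterate m_{k+1} = d_k·a_k − m_k, d_{k+1} = (13 − m_{k+1}²)/d_k, a_{k+1} = ⌊(a₀ + m_{k+1})/d_{k+1}⌋ (starting m₀ = 0, d₀ = 1), with convergents p_k = a_k·p_{k-1} + p_{k-2}, q_k = a_k·q_{k-1} + q_{k-2} (p₋₁ = 1, q₋₁ = 0):
  k = 0: a₀ = 3; p₀/q₀ = 3/1; p₀² − 13·q₀² = 9 − 13 = -4.
  k = 1: m = 3, d = 4, a = ⌊(3 + 3)/4⌋ = 1; p/q = (1·3 + 1)/(1·1 + 0) = 4/1; p² − 13·q² = 16 − 13 = 3.
  k = 2: m = 1, d = 3, a = ⌊(3 + 1)/3⌋ = 1; p/q = (1·4 + 3)/(1·1 + 1) = 7/2; p² − 13·q² = 49 − 52 = -3.
  k = 3: m = 2, d = 3, a = ⌊(3 + 2)/3⌋ = 1; p/q = (1·7 + 4)/(1·2 + 1) = 11/3; p² − 13·q² = 121 − 117 = 4.
  k = 4: m = 1, d = 4, a = ⌊(3 + 1)/4⌋ = 1; p/q = (1·11 + 7)/(1·3 + 2) = 18/5; p² − 13·q² = 324 − 325 = -1.
  k = 5: m = 3, d = 1, a = ⌊(3 + 3)/1⌋ = 6; p/q = (6·18 + 11)/(6·5 + 3) = 119/33; p² − 13·q² = 14161 − 14157 = 4.
  k = 6: m = 3, d = 4, a = ⌊(3 + 3)/4⌋ = 1; p/q = (1·119 + 18)/(1·33 + 5) = 137/38; p² − 13·q² = 18769 − 18772 = -3.
  k = 7: m = 1, d = 3, a = ⌊(3 + 1)/3⌋ = 1; p/q = (1·137 + 119)/(1·38 + 33) = 256/71; p² − 13·q² = 65536 − 65533 = 3.
  k = 8: m = 2, d = 3, a = ⌊(3 + 2)/3⌋ = 1; p/q = (1·256 + 137)/(1·71 + 38) = 393/109; p² − 13·q² = 154449 − 154453 = -4.
  k = 9: m = 1, d = 4, a = ⌊(3 + 1)/4⌋ = 1; p/q = (1·393 + 256)/(1·109 + 71) = 649/180; p² − 13·q² = 421201 − 421200 = 1.
  The first convergent with p² − 13·q² = 1 gives the fundamental solution (x₁, y₁) = (649, 180).
Step 2: Apply the recurrence (x_{n+1}, y_{n+1}) = (x₁x_n + 13y₁y_n, x₁y_n + y₁x_n) repeatedly.
  From (x_1, y_1) = (649, 180): x_2 = 649·649 + 13·180·180 = 842401; y_2 = 649·180 + 180·649 = 233640.
  From (x_2, y_2) = (842401, 233640): x_3 = 649·842401 + 13·180·233640 = 1093435849; y_3 = 649·233640 + 180·842401 = 303264540.
Step 3: Verify x_3² - 13·y_3² = 1195601955878350801 - 1195601955878350800 = 1 (should be 1). ✓

(x_1, y_1) = (649, 180); (x_3, y_3) = (1093435849, 303264540).


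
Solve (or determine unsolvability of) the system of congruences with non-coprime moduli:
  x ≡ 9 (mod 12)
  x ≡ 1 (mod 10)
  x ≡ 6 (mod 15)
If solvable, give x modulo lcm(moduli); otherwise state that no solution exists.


Moduli 12, 10, 15 are not pairwise coprime, so CRT works modulo lcm(m_i) when all pairwise compatibility conditions hold.
Pairwise compatibility: gcd(m_i, m_j) must divide a_i - a_j for every pair.
Merge one congruence at a time:
  Start: x ≡ 9 (mod 12).
  Combine with x ≡ 1 (mod 10): gcd(12, 10) = 2; 1 - 9 = -8, which IS divisible by 2, so compatible.
    Write x = 9 + 12·t and substitute into x ≡ 1 (mod 10): 12·t ≡ 1 − 9 = -8 (mod 10).
    Divide the congruence (and modulus) by g = 2: 6·t ≡ -4 (mod 5).
    Reduce coefficients mod 5: 1·t ≡ 1 (mod 5).
    So t ≡ 1 (mod 5).
    Then x = 9 + 12·1 = 21, valid modulo lcm(12, 10) = 60: x ≡ 21 (mod 60).
  Combine with x ≡ 6 (mod 15): gcd(60, 15) = 15; 6 - 21 = -15, which IS divisible by 15, so compatible.
    Write x = 21 + 60·t and substitute into x ≡ 6 (mod 15): 60·t ≡ 6 − 21 = -15 (mod 15).
    Divide the congruence (and modulus) by g = 15: 4·t ≡ -1 (mod 1).
    Modulo 1 every t works; take t = 0.
    Then x = 21 + 60·0 = 21, valid modulo lcm(60, 15) = 60: x ≡ 21 (mod 60).
Verify: 21 mod 12 = 9, 21 mod 10 = 1, 21 mod 15 = 6.

x ≡ 21 (mod 60).


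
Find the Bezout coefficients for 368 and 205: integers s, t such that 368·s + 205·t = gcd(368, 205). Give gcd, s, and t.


Euclidean algorithm on (368, 205) — divide until remainder is 0:
  368 = 1 · 205 + 163
  205 = 1 · 163 + 42
  163 = 3 · 42 + 37
  42 = 1 · 37 + 5
  37 = 7 · 5 + 2
  5 = 2 · 2 + 1
  2 = 2 · 1 + 0
gcd(368, 205) = 1.
Track Bezout coefficients alongside the remainders: start with r₀ = 368 = a·1 + b·0 (s = 1, t = 0) and r₁ = 205 = a·0 + b·1 (s = 0, t = 1); each new remainder r_{k+1} = r_{k-1} − q_k·r_k inherits s_{k+1} = s_{k-1} − q_k·s_k, t_{k+1} = t_{k-1} − q_k·t_k, so r_k = a·s_k + b·t_k at every step:
  q = 1: r = 163, s = 1 − 1·0 = 1, t = 0 − 1·1 = -1  (check: 368·1 + 205·(-1) = 163)
  q = 1: r = 42, s = 0 − 1·1 = -1, t = 1 − 1·(-1) = 2  (check: 368·(-1) + 205·2 = 42)
  q = 3: r = 37, s = 1 − 3·(-1) = 4, t = -1 − 3·2 = -7  (check: 368·4 + 205·(-7) = 37)
  q = 1: r = 5, s = -1 − 1·4 = -5, t = 2 − 1·(-7) = 9  (check: 368·(-5) + 205·9 = 5)
  q = 7: r = 2, s = 4 − 7·(-5) = 39, t = -7 − 7·9 = -70  (check: 368·39 + 205·(-70) = 2)
  q = 2: r = 1, s = -5 − 2·39 = -83, t = 9 − 2·(-70) = 149  (check: 368·(-83) + 205·149 = 1)
The row with r = 1 (the gcd) gives the Bezout coefficients s = -83, t = 149.
Result: 368 · (-83) + 205 · (149) = 1.

gcd(368, 205) = 1; s = -83, t = 149 (check: 368·(-83) + 205·149 = 1).


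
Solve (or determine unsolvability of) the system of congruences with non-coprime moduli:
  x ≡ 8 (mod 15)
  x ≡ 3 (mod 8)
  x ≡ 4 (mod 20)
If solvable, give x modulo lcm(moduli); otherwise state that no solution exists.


Moduli 15, 8, 20 are not pairwise coprime, so CRT works modulo lcm(m_i) when all pairwise compatibility conditions hold.
Pairwise compatibility: gcd(m_i, m_j) must divide a_i - a_j for every pair.
Merge one congruence at a time:
  Start: x ≡ 8 (mod 15).
  Combine with x ≡ 3 (mod 8): gcd(15, 8) = 1; 3 - 8 = -5, which IS divisible by 1, so compatible.
    Write x = 8 + 15·t and substitute into x ≡ 3 (mod 8): 15·t ≡ 3 − 8 = -5 (mod 8).
    Reduce coefficients mod 8: 7·t ≡ 3 (mod 8).
    The inverse of 7 mod 8 is 7 (since 7·7 = 49 = 6·8 + 1), so t ≡ 7·3 = 21 ≡ 5 (mod 8).
    Then x = 8 + 15·5 = 83, valid modulo lcm(15, 8) = 120: x ≡ 83 (mod 120).
  Combine with x ≡ 4 (mod 20): gcd(120, 20) = 20, and 4 - 83 = -79 is NOT divisible by 20.
    ⇒ system is inconsistent (no integer solution).

No solution (the system is inconsistent).


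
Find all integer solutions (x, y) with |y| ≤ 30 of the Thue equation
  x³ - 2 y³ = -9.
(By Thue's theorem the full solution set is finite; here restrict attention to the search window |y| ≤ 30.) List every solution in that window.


The equation is x³ - 2y³ = -9. For fixed y, x³ = 2·y³ − 9, so a solution requires the RHS to be a perfect cube.
Strategy: iterate y from -30 to 30, compute RHS = 2·y³ − 9, and check whether it is a (positive or negative) perfect cube.
Check small values of y:
  y = 0: RHS = -9 is not a perfect cube.
  y = 1: RHS = -7 is not a perfect cube.
  y = -1: RHS = -11 is not a perfect cube.
  y = 2: RHS = 7 is not a perfect cube.
  y = -2: RHS = -25 is not a perfect cube.
  y = 3: RHS = 45 is not a perfect cube.
  y = -3: RHS = -63 is not a perfect cube.
Continuing the search up to |y| = 30 finds no solutions either.
No (x, y) in the scanned range satisfies the equation.

No integer solutions with |y| ≤ 30.


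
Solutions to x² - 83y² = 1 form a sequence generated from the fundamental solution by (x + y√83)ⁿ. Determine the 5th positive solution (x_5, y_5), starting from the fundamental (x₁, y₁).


Step 1: Find the fundamental solution (x₁, y₁) of x² - 83y² = 1.
  Expand √83 as a continued fraction. a₀ = ⌊√83⌋ = 9; iterate m_{k+1} = d_k·a_k − m_k, d_{k+1} = (83 − m_{k+1}²)/d_k, a_{k+1} = ⌊(a₀ + m_{k+1})/d_{k+1}⌋ (starting m₀ = 0, d₀ = 1), with convergents p_k = a_k·p_{k-1} + p_{k-2}, q_k = a_k·q_{k-1} + q_{k-2} (p₋₁ = 1, q₋₁ = 0):
  k = 0: a₀ = 9; p₀/q₀ = 9/1; p₀² − 83·q₀² = 81 − 83 = -2.
  k = 1: m = 9, d = 2, a = ⌊(9 + 9)/2⌋ = 9; p/q = (9·9 + 1)/(9·1 + 0) = 82/9; p² − 83·q² = 6724 − 6723 = 1.
  The first convergent with p² − 83·q² = 1 gives the fundamental solution (x₁, y₁) = (82, 9).
Step 2: Apply the recurrence (x_{n+1}, y_{n+1}) = (x₁x_n + 83y₁y_n, x₁y_n + y₁x_n) repeatedly.
  From (x_1, y_1) = (82, 9): x_2 = 82·82 + 83·9·9 = 13447; y_2 = 82·9 + 9·82 = 1476.
  From (x_2, y_2) = (13447, 1476): x_3 = 82·13447 + 83·9·1476 = 2205226; y_3 = 82·1476 + 9·13447 = 242055.
  From (x_3, y_3) = (2205226, 242055): x_4 = 82·2205226 + 83·9·242055 = 361643617; y_4 = 82·242055 + 9·2205226 = 39695544.
  From (x_4, y_4) = (361643617, 39695544): x_5 = 82·361643617 + 83·9·39695544 = 59307347962; y_5 = 82·39695544 + 9·361643617 = 6509827161.
Step 3: Verify x_5² - 83·y_5² = 3517361522285745553444 - 3517361522285745553443 = 1 (should be 1). ✓

(x_1, y_1) = (82, 9); (x_5, y_5) = (59307347962, 6509827161).


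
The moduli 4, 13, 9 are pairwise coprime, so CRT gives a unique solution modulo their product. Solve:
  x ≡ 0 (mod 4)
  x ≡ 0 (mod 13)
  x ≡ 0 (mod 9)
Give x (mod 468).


Moduli 4, 13, 9 are pairwise coprime; by CRT there is a unique solution modulo M = 4 · 13 · 9 = 468.
Solve pairwise, accumulating the modulus:
  Start with x ≡ 0 (mod 4).
  Combine with x ≡ 0 (mod 13): since gcd(4, 13) = 1, we get a unique residue mod 52.
    Write x = 0 + 4·t and substitute into x ≡ 0 (mod 13): 4·t ≡ 0 − 0 = 0 (mod 13).
    The inverse of 4 mod 13 is 10 (since 4·10 = 40 = 3·13 + 1), so t ≡ 10·0 = 0 ≡ 0 (mod 13).
    Then x = 0 + 4·0 = 0, valid modulo lcm(4, 13) = 52: x ≡ 0 (mod 52).
  Combine with x ≡ 0 (mod 9): since gcd(52, 9) = 1, we get a unique residue mod 468.
    Write x = 0 + 52·t and substitute into x ≡ 0 (mod 9): 52·t ≡ 0 − 0 = 0 (mod 9).
    Reduce coefficients mod 9: 7·t ≡ 0 (mod 9).
    The inverse of 7 mod 9 is 4 (since 7·4 = 28 = 3·9 + 1), so t ≡ 4·0 = 0 ≡ 0 (mod 9).
    Then x = 0 + 52·0 = 0, valid modulo lcm(52, 9) = 468: x ≡ 0 (mod 468).
Verify: 0 mod 4 = 0 ✓, 0 mod 13 = 0 ✓, 0 mod 9 = 0 ✓.

x ≡ 0 (mod 468).


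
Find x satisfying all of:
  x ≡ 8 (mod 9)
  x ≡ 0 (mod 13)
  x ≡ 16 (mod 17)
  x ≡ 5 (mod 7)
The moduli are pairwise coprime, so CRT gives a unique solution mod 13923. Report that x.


Product of moduli M = 9 · 13 · 17 · 7 = 13923.
Merge one congruence at a time:
  Start: x ≡ 8 (mod 9).
  Combine with x ≡ 0 (mod 13); new modulus lcm = 117.
    Write x = 8 + 9·t and substitute into x ≡ 0 (mod 13): 9·t ≡ 0 − 8 = -8 (mod 13).
    Reduce coefficients mod 13: 9·t ≡ 5 (mod 13).
    The inverse of 9 mod 13 is 3 (since 9·3 = 27 = 2·13 + 1), so t ≡ 3·5 = 15 ≡ 2 (mod 13).
    Then x = 8 + 9·2 = 26, valid modulo lcm(9, 13) = 117: x ≡ 26 (mod 117).
  Combine with x ≡ 16 (mod 17); new modulus lcm = 1989.
    Write x = 26 + 117·t and substitute into x ≡ 16 (mod 17): 117·t ≡ 16 − 26 = -10 (mod 17).
    Reduce coefficients mod 17: 15·t ≡ 7 (mod 17).
    The inverse of 15 mod 17 is 8 (since 15·8 = 120 = 7·17 + 1), so t ≡ 8·7 = 56 ≡ 5 (mod 17).
    Then x = 26 + 117·5 = 611, valid modulo lcm(117, 17) = 1989: x ≡ 611 (mod 1989).
  Combine with x ≡ 5 (mod 7); new modulus lcm = 13923.
    Write x = 611 + 1989·t and substitute into x ≡ 5 (mod 7): 1989·t ≡ 5 − 611 = -606 (mod 7).
    Reduce coefficients mod 7: 1·t ≡ 3 (mod 7).
    So t ≡ 3 (mod 7).
    Then x = 611 + 1989·3 = 6578, valid modulo lcm(1989, 7) = 13923: x ≡ 6578 (mod 13923).
Verify against each original: 6578 mod 9 = 8, 6578 mod 13 = 0, 6578 mod 17 = 16, 6578 mod 7 = 5.

x ≡ 6578 (mod 13923).


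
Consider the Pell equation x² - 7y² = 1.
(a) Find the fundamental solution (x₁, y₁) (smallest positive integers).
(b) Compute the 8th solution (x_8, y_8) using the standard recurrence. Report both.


Step 1: Find the fundamental solution (x₁, y₁) of x² - 7y² = 1.
  Expand √7 as a continued fraction. a₀ = ⌊√7⌋ = 2; iterate m_{k+1} = d_k·a_k − m_k, d_{k+1} = (7 − m_{k+1}²)/d_k, a_{k+1} = ⌊(a₀ + m_{k+1})/d_{k+1}⌋ (starting m₀ = 0, d₀ = 1), with convergents p_k = a_k·p_{k-1} + p_{k-2}, q_k = a_k·q_{k-1} + q_{k-2} (p₋₁ = 1, q₋₁ = 0):
  k = 0: a₀ = 2; p₀/q₀ = 2/1; p₀² − 7·q₀² = 4 − 7 = -3.
  k = 1: m = 2, d = 3, a = ⌊(2 + 2)/3⌋ = 1; p/q = (1·2 + 1)/(1·1 + 0) = 3/1; p² − 7·q² = 9 − 7 = 2.
  k = 2: m = 1, d = 2, a = ⌊(2 + 1)/2⌋ = 1; p/q = (1·3 + 2)/(1·1 + 1) = 5/2; p² − 7·q² = 25 − 28 = -3.
  k = 3: m = 1, d = 3, a = ⌊(2 + 1)/3⌋ = 1; p/q = (1·5 + 3)/(1·2 + 1) = 8/3; p² − 7·q² = 64 − 63 = 1.
  The first convergent with p² − 7·q² = 1 gives the fundamental solution (x₁, y₁) = (8, 3).
Step 2: Apply the recurrence (x_{n+1}, y_{n+1}) = (x₁x_n + 7y₁y_n, x₁y_n + y₁x_n) repeatedly.
  From (x_1, y_1) = (8, 3): x_2 = 8·8 + 7·3·3 = 127; y_2 = 8·3 + 3·8 = 48.
  From (x_2, y_2) = (127, 48): x_3 = 8·127 + 7·3·48 = 2024; y_3 = 8·48 + 3·127 = 765.
  From (x_3, y_3) = (2024, 765): x_4 = 8·2024 + 7·3·765 = 32257; y_4 = 8·765 + 3·2024 = 12192.
  From (x_4, y_4) = (32257, 12192): x_5 = 8·32257 + 7·3·12192 = 514088; y_5 = 8·12192 + 3·32257 = 194307.
  From (x_5, y_5) = (514088, 194307): x_6 = 8·514088 + 7·3·194307 = 8193151; y_6 = 8·194307 + 3·514088 = 3096720.
  From (x_6, y_6) = (8193151, 3096720): x_7 = 8·8193151 + 7·3·3096720 = 130576328; y_7 = 8·3096720 + 3·8193151 = 49353213.
  From (x_7, y_7) = (130576328, 49353213): x_8 = 8·130576328 + 7·3·49353213 = 2081028097; y_8 = 8·49353213 + 3·130576328 = 786554688.
Step 3: Verify x_8² - 7·y_8² = 4330677940503441409 - 4330677940503441408 = 1 (should be 1). ✓

(x_1, y_1) = (8, 3); (x_8, y_8) = (2081028097, 786554688).


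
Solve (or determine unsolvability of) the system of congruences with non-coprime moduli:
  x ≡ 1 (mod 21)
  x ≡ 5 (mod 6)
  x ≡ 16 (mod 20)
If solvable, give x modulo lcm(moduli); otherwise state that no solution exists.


Moduli 21, 6, 20 are not pairwise coprime, so CRT works modulo lcm(m_i) when all pairwise compatibility conditions hold.
Pairwise compatibility: gcd(m_i, m_j) must divide a_i - a_j for every pair.
Merge one congruence at a time:
  Start: x ≡ 1 (mod 21).
  Combine with x ≡ 5 (mod 6): gcd(21, 6) = 3, and 5 - 1 = 4 is NOT divisible by 3.
    ⇒ system is inconsistent (no integer solution).

No solution (the system is inconsistent).


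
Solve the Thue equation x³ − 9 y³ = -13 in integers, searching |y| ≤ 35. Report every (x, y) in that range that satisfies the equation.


The equation is x³ - 9y³ = -13. For fixed y, x³ = 9·y³ − 13, so a solution requires the RHS to be a perfect cube.
Strategy: iterate y from -35 to 35, compute RHS = 9·y³ − 13, and check whether it is a (positive or negative) perfect cube.
Check small values of y:
  y = 0: RHS = -13 is not a perfect cube.
  y = 1: RHS = -4 is not a perfect cube.
  y = -1: RHS = -22 is not a perfect cube.
  y = 2: RHS = 59 is not a perfect cube.
  y = -2: RHS = -85 is not a perfect cube.
  y = 3: RHS = 230 is not a perfect cube.
  y = -3: RHS = -256 is not a perfect cube.
Continuing the search up to |y| = 35 finds no solutions either.
No (x, y) in the scanned range satisfies the equation.

No integer solutions with |y| ≤ 35.


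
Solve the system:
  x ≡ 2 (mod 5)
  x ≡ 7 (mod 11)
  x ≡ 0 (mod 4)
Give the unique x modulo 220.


Moduli 5, 11, 4 are pairwise coprime; by CRT there is a unique solution modulo M = 5 · 11 · 4 = 220.
Solve pairwise, accumulating the modulus:
  Start with x ≡ 2 (mod 5).
  Combine with x ≡ 7 (mod 11): since gcd(5, 11) = 1, we get a unique residue mod 55.
    Write x = 2 + 5·t and substitute into x ≡ 7 (mod 11): 5·t ≡ 7 − 2 = 5 (mod 11).
    The inverse of 5 mod 11 is 9 (since 5·9 = 45 = 4·11 + 1), so t ≡ 9·5 = 45 ≡ 1 (mod 11).
    Then x = 2 + 5·1 = 7, valid modulo lcm(5, 11) = 55: x ≡ 7 (mod 55).
  Combine with x ≡ 0 (mod 4): since gcd(55, 4) = 1, we get a unique residue mod 220.
    Write x = 7 + 55·t and substitute into x ≡ 0 (mod 4): 55·t ≡ 0 − 7 = -7 (mod 4).
    Reduce coefficients mod 4: 3·t ≡ 1 (mod 4).
    The inverse of 3 mod 4 is 3 (since 3·3 = 9 = 2·4 + 1), so t ≡ 3·1 = 3 ≡ 3 (mod 4).
    Then x = 7 + 55·3 = 172, valid modulo lcm(55, 4) = 220: x ≡ 172 (mod 220).
Verify: 172 mod 5 = 2 ✓, 172 mod 11 = 7 ✓, 172 mod 4 = 0 ✓.

x ≡ 172 (mod 220).


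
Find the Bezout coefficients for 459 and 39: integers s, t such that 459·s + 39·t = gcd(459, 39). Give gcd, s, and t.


Euclidean algorithm on (459, 39) — divide until remainder is 0:
  459 = 11 · 39 + 30
  39 = 1 · 30 + 9
  30 = 3 · 9 + 3
  9 = 3 · 3 + 0
gcd(459, 39) = 3.
Track Bezout coefficients alongside the remainders: start with r₀ = 459 = a·1 + b·0 (s = 1, t = 0) and r₁ = 39 = a·0 + b·1 (s = 0, t = 1); each new remainder r_{k+1} = r_{k-1} − q_k·r_k inherits s_{k+1} = s_{k-1} − q_k·s_k, t_{k+1} = t_{k-1} − q_k·t_k, so r_k = a·s_k + b·t_k at every step:
  q = 11: r = 30, s = 1 − 11·0 = 1, t = 0 − 11·1 = -11  (check: 459·1 + 39·(-11) = 30)
  q = 1: r = 9, s = 0 − 1·1 = -1, t = 1 − 1·(-11) = 12  (check: 459·(-1) + 39·12 = 9)
  q = 3: r = 3, s = 1 − 3·(-1) = 4, t = -11 − 3·12 = -47  (check: 459·4 + 39·(-47) = 3)
The row with r = 3 (the gcd) gives the Bezout coefficients s = 4, t = -47.
Result: 459 · (4) + 39 · (-47) = 3.

gcd(459, 39) = 3; s = 4, t = -47 (check: 459·4 + 39·(-47) = 3).


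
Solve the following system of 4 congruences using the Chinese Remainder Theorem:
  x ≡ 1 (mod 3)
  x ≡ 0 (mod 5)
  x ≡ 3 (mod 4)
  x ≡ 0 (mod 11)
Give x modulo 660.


Product of moduli M = 3 · 5 · 4 · 11 = 660.
Merge one congruence at a time:
  Start: x ≡ 1 (mod 3).
  Combine with x ≡ 0 (mod 5); new modulus lcm = 15.
    Write x = 1 + 3·t and substitute into x ≡ 0 (mod 5): 3·t ≡ 0 − 1 = -1 (mod 5).
    Reduce coefficients mod 5: 3·t ≡ 4 (mod 5).
    The inverse of 3 mod 5 is 2 (since 3·2 = 6 = 1·5 + 1), so t ≡ 2·4 = 8 ≡ 3 (mod 5).
    Then x = 1 + 3·3 = 10, valid modulo lcm(3, 5) = 15: x ≡ 10 (mod 15).
  Combine with x ≡ 3 (mod 4); new modulus lcm = 60.
    Write x = 10 + 15·t and substitute into x ≡ 3 (mod 4): 15·t ≡ 3 − 10 = -7 (mod 4).
    Reduce coefficients mod 4: 3·t ≡ 1 (mod 4).
    The inverse of 3 mod 4 is 3 (since 3·3 = 9 = 2·4 + 1), so t ≡ 3·1 = 3 ≡ 3 (mod 4).
    Then x = 10 + 15·3 = 55, valid modulo lcm(15, 4) = 60: x ≡ 55 (mod 60).
  Combine with x ≡ 0 (mod 11); new modulus lcm = 660.
    Write x = 55 + 60·t and substitute into x ≡ 0 (mod 11): 60·t ≡ 0 − 55 = -55 (mod 11).
    Reduce coefficients mod 11: 5·t ≡ 0 (mod 11).
    The inverse of 5 mod 11 is 9 (since 5·9 = 45 = 4·11 + 1), so t ≡ 9·0 = 0 ≡ 0 (mod 11).
    Then x = 55 + 60·0 = 55, valid modulo lcm(60, 11) = 660: x ≡ 55 (mod 660).
Verify against each original: 55 mod 3 = 1, 55 mod 5 = 0, 55 mod 4 = 3, 55 mod 11 = 0.

x ≡ 55 (mod 660).


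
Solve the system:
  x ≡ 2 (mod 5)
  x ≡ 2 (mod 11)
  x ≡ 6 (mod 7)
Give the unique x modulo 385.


Moduli 5, 11, 7 are pairwise coprime; by CRT there is a unique solution modulo M = 5 · 11 · 7 = 385.
Solve pairwise, accumulating the modulus:
  Start with x ≡ 2 (mod 5).
  Combine with x ≡ 2 (mod 11): since gcd(5, 11) = 1, we get a unique residue mod 55.
    Write x = 2 + 5·t and substitute into x ≡ 2 (mod 11): 5·t ≡ 2 − 2 = 0 (mod 11).
    The inverse of 5 mod 11 is 9 (since 5·9 = 45 = 4·11 + 1), so t ≡ 9·0 = 0 ≡ 0 (mod 11).
    Then x = 2 + 5·0 = 2, valid modulo lcm(5, 11) = 55: x ≡ 2 (mod 55).
  Combine with x ≡ 6 (mod 7): since gcd(55, 7) = 1, we get a unique residue mod 385.
    Write x = 2 + 55·t and substitute into x ≡ 6 (mod 7): 55·t ≡ 6 − 2 = 4 (mod 7).
    Reduce coefficients mod 7: 6·t ≡ 4 (mod 7).
    The inverse of 6 mod 7 is 6 (since 6·6 = 36 = 5·7 + 1), so t ≡ 6·4 = 24 ≡ 3 (mod 7).
    Then x = 2 + 55·3 = 167, valid modulo lcm(55, 7) = 385: x ≡ 167 (mod 385).
Verify: 167 mod 5 = 2 ✓, 167 mod 11 = 2 ✓, 167 mod 7 = 6 ✓.

x ≡ 167 (mod 385).


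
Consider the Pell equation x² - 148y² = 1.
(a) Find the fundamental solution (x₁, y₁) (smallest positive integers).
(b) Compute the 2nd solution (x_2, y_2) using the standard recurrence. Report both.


Step 1: Find the fundamental solution (x₁, y₁) of x² - 148y² = 1.
  Expand √148 as a continued fraction. a₀ = ⌊√148⌋ = 12; iterate m_{k+1} = d_k·a_k − m_k, d_{k+1} = (148 − m_{k+1}²)/d_k, a_{k+1} = ⌊(a₀ + m_{k+1})/d_{k+1}⌋ (starting m₀ = 0, d₀ = 1), with convergents p_k = a_k·p_{k-1} + p_{k-2}, q_k = a_k·q_{k-1} + q_{k-2} (p₋₁ = 1, q₋₁ = 0):
  k = 0: a₀ = 12; p₀/q₀ = 12/1; p₀² − 148·q₀² = 144 − 148 = -4.
  k = 1: m = 12, d = 4, a = ⌊(12 + 12)/4⌋ = 6; p/q = (6·12 + 1)/(6·1 + 0) = 73/6; p² − 148·q² = 5329 − 5328 = 1.
  The first convergent with p² − 148·q² = 1 gives the fundamental solution (x₁, y₁) = (73, 6).
Step 2: Apply the recurrence (x_{n+1}, y_{n+1}) = (x₁x_n + 148y₁y_n, x₁y_n + y₁x_n) repeatedly.
  From (x_1, y_1) = (73, 6): x_2 = 73·73 + 148·6·6 = 10657; y_2 = 73·6 + 6·73 = 876.
Step 3: Verify x_2² - 148·y_2² = 113571649 - 113571648 = 1 (should be 1). ✓

(x_1, y_1) = (73, 6); (x_2, y_2) = (10657, 876).


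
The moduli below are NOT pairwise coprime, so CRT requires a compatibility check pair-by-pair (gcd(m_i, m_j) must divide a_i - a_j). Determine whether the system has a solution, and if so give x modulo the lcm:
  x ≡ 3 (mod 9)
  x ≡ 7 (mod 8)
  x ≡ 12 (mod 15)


Moduli 9, 8, 15 are not pairwise coprime, so CRT works modulo lcm(m_i) when all pairwise compatibility conditions hold.
Pairwise compatibility: gcd(m_i, m_j) must divide a_i - a_j for every pair.
Merge one congruence at a time:
  Start: x ≡ 3 (mod 9).
  Combine with x ≡ 7 (mod 8): gcd(9, 8) = 1; 7 - 3 = 4, which IS divisible by 1, so compatible.
    Write x = 3 + 9·t and substitute into x ≡ 7 (mod 8): 9·t ≡ 7 − 3 = 4 (mod 8).
    Reduce coefficients mod 8: 1·t ≡ 4 (mod 8).
    So t ≡ 4 (mod 8).
    Then x = 3 + 9·4 = 39, valid modulo lcm(9, 8) = 72: x ≡ 39 (mod 72).
  Combine with x ≡ 12 (mod 15): gcd(72, 15) = 3; 12 - 39 = -27, which IS divisible by 3, so compatible.
    Write x = 39 + 72·t and substitute into x ≡ 12 (mod 15): 72·t ≡ 12 − 39 = -27 (mod 15).
    Divide the congruence (and modulus) by g = 3: 24·t ≡ -9 (mod 5).
    Reduce coefficients mod 5: 4·t ≡ 1 (mod 5).
    The inverse of 4 mod 5 is 4 (since 4·4 = 16 = 3·5 + 1), so t ≡ 4·1 = 4 ≡ 4 (mod 5).
    Then x = 39 + 72·4 = 327, valid modulo lcm(72, 15) = 360: x ≡ 327 (mod 360).
Verify: 327 mod 9 = 3, 327 mod 8 = 7, 327 mod 15 = 12.

x ≡ 327 (mod 360).


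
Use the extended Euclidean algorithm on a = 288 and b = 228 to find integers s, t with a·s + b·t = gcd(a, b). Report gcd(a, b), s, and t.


Euclidean algorithm on (288, 228) — divide until remainder is 0:
  288 = 1 · 228 + 60
  228 = 3 · 60 + 48
  60 = 1 · 48 + 12
  48 = 4 · 12 + 0
gcd(288, 228) = 12.
Track Bezout coefficients alongside the remainders: start with r₀ = 288 = a·1 + b·0 (s = 1, t = 0) and r₁ = 228 = a·0 + b·1 (s = 0, t = 1); each new remainder r_{k+1} = r_{k-1} − q_k·r_k inherits s_{k+1} = s_{k-1} − q_k·s_k, t_{k+1} = t_{k-1} − q_k·t_k, so r_k = a·s_k + b·t_k at every step:
  q = 1: r = 60, s = 1 − 1·0 = 1, t = 0 − 1·1 = -1  (check: 288·1 + 228·(-1) = 60)
  q = 3: r = 48, s = 0 − 3·1 = -3, t = 1 − 3·(-1) = 4  (check: 288·(-3) + 228·4 = 48)
  q = 1: r = 12, s = 1 − 1·(-3) = 4, t = -1 − 1·4 = -5  (check: 288·4 + 228·(-5) = 12)
The row with r = 12 (the gcd) gives the Bezout coefficients s = 4, t = -5.
Result: 288 · (4) + 228 · (-5) = 12.

gcd(288, 228) = 12; s = 4, t = -5 (check: 288·4 + 228·(-5) = 12).


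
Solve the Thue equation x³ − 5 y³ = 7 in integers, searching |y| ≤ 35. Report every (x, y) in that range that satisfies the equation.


The equation is x³ - 5y³ = 7. For fixed y, x³ = 5·y³ + 7, so a solution requires the RHS to be a perfect cube.
Strategy: iterate y from -35 to 35, compute RHS = 5·y³ + 7, and check whether it is a (positive or negative) perfect cube.
Check small values of y:
  y = 0: RHS = 7 is not a perfect cube.
  y = 1: RHS = 12 is not a perfect cube.
  y = -1: RHS = 2 is not a perfect cube.
  y = 2: RHS = 47 is not a perfect cube.
  y = -2: RHS = -33 is not a perfect cube.
  y = 3: RHS = 142 is not a perfect cube.
  y = -3: RHS = -128 is not a perfect cube.
Continuing the search up to |y| = 35 finds no solutions either.
No (x, y) in the scanned range satisfies the equation.

No integer solutions with |y| ≤ 35.


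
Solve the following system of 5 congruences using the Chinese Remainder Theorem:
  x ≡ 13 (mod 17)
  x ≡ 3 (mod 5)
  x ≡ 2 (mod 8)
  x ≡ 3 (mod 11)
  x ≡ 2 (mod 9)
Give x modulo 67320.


Product of moduli M = 17 · 5 · 8 · 11 · 9 = 67320.
Merge one congruence at a time:
  Start: x ≡ 13 (mod 17).
  Combine with x ≡ 3 (mod 5); new modulus lcm = 85.
    Write x = 13 + 17·t and substitute into x ≡ 3 (mod 5): 17·t ≡ 3 − 13 = -10 (mod 5).
    Reduce coefficients mod 5: 2·t ≡ 0 (mod 5).
    The inverse of 2 mod 5 is 3 (since 2·3 = 6 = 1·5 + 1), so t ≡ 3·0 = 0 ≡ 0 (mod 5).
    Then x = 13 + 17·0 = 13, valid modulo lcm(17, 5) = 85: x ≡ 13 (mod 85).
  Combine with x ≡ 2 (mod 8); new modulus lcm = 680.
    Write x = 13 + 85·t and substitute into x ≡ 2 (mod 8): 85·t ≡ 2 − 13 = -11 (mod 8).
    Reduce coefficients mod 8: 5·t ≡ 5 (mod 8).
    The inverse of 5 mod 8 is 5 (since 5·5 = 25 = 3·8 + 1), so t ≡ 5·5 = 25 ≡ 1 (mod 8).
    Then x = 13 + 85·1 = 98, valid modulo lcm(85, 8) = 680: x ≡ 98 (mod 680).
  Combine with x ≡ 3 (mod 11); new modulus lcm = 7480.
    Write x = 98 + 680·t and substitute into x ≡ 3 (mod 11): 680·t ≡ 3 − 98 = -95 (mod 11).
    Reduce coefficients mod 11: 9·t ≡ 4 (mod 11).
    The inverse of 9 mod 11 is 5 (since 9·5 = 45 = 4·11 + 1), so t ≡ 5·4 = 20 ≡ 9 (mod 11).
    Then x = 98 + 680·9 = 6218, valid modulo lcm(680, 11) = 7480: x ≡ 6218 (mod 7480).
  Combine with x ≡ 2 (mod 9); new modulus lcm = 67320.
    Write x = 6218 + 7480·t and substitute into x ≡ 2 (mod 9): 7480·t ≡ 2 − 6218 = -6216 (mod 9).
    Reduce coefficients mod 9: 1·t ≡ 3 (mod 9).
    So t ≡ 3 (mod 9).
    Then x = 6218 + 7480·3 = 28658, valid modulo lcm(7480, 9) = 67320: x ≡ 28658 (mod 67320).
Verify against each original: 28658 mod 17 = 13, 28658 mod 5 = 3, 28658 mod 8 = 2, 28658 mod 11 = 3, 28658 mod 9 = 2.

x ≡ 28658 (mod 67320).
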